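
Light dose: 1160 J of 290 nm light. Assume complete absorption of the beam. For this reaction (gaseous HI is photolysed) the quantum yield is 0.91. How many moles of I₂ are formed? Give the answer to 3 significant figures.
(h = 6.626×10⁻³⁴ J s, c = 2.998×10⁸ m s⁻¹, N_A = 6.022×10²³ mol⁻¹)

0.00256 mol

Photon energy at 290 nm: hc/λ = (6.626×10⁻³⁴)(2.998×10⁸)/(290×10⁻⁹) = 6.850×10⁻¹⁹ J.
Photons incident: 1160 / 6.850×10⁻¹⁹ = 1.693×10²¹, i.e. 1.693×10²¹/6.022×10²³ = 0.002811 mol.
Product: Φ × n_abs = 0.91 × 0.002811 = 0.002558 mol.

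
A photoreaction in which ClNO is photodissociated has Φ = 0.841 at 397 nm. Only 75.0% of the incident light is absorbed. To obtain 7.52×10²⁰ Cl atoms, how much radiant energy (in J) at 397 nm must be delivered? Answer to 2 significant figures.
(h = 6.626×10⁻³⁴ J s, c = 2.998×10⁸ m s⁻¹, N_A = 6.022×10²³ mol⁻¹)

Product: 7.52×10²⁰ / 6.022×10²³ = 0.001249 mol.
Photons that must be absorbed: 0.001249 / 0.841 = 0.001485 mol.
Incident photons needed: 0.001485 / 0.750 = 0.001980 mol.
Photon energy: hc/λ = 5.004×10⁻¹⁹ J; per mole, 3.013×10⁵ J mol⁻¹.
Energy required: 0.001980 × 3.013×10⁵ = 600 J.

600 J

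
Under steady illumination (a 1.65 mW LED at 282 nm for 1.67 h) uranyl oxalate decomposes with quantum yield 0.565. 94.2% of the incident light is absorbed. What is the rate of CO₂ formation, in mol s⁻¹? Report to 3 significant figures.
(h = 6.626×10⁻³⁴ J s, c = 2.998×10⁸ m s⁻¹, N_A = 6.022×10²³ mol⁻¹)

Photon energy at 282 nm: hc/λ = (6.626×10⁻³⁴)(2.998×10⁸)/(282×10⁻⁹) = 7.044×10⁻¹⁹ J.
Energy delivered: (1.65 mW)(6012 s) = 9.920 J.
Photons incident: 9.920 / 7.044×10⁻¹⁹ = 1.408×10¹⁹, i.e. 1.408×10¹⁹/6.022×10²³ = 2.338×10⁻⁵ mol.
Photons absorbed: 0.942 × 2.338×10⁻⁵ = 2.202×10⁻⁵ mol.
Product formed: 0.565 × 2.202×10⁻⁵ = 1.244×10⁻⁵ mol.
Rate: 1.244×10⁻⁵ / 6012 s = 2.07×10⁻⁹ mol s⁻¹.

2.07×10⁻⁹ mol s⁻¹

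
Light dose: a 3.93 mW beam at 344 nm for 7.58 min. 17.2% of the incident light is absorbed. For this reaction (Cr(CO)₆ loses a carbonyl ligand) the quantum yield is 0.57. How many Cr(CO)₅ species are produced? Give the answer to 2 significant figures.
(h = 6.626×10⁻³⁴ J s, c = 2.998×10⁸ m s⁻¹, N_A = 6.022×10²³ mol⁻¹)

3.0×10¹⁷ species

Photon energy at 344 nm: hc/λ = (6.626×10⁻³⁴)(2.998×10⁸)/(344×10⁻⁹) = 5.775×10⁻¹⁹ J.
Energy delivered: (3.93 mW)(454.8 s) = 1.787 J.
Photons incident: 1.787 / 5.775×10⁻¹⁹ = 3.094×10¹⁸, i.e. 3.094×10¹⁸/6.022×10²³ = 5.138×10⁻⁶ mol.
Photons absorbed: 0.172 × 5.138×10⁻⁶ = 8.837×10⁻⁷ mol.
Product: Φ × n_abs = 0.57 × 8.837×10⁻⁷ = 5.037×10⁻⁷ mol.
As a count: 5.037×10⁻⁷ × 6.022×10²³ = 3.0×10¹⁷.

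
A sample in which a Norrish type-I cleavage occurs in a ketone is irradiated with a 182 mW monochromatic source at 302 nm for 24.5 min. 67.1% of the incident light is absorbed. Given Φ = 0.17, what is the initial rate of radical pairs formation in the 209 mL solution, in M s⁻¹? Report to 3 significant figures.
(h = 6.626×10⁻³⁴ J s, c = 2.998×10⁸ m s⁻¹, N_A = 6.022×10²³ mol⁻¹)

Photon energy at 302 nm: hc/λ = (6.626×10⁻³⁴)(2.998×10⁸)/(302×10⁻⁹) = 6.578×10⁻¹⁹ J.
Energy delivered: (182 mW)(1470 s) = 267.5 J.
Photons incident: 267.5 / 6.578×10⁻¹⁹ = 4.067×10²⁰, i.e. 4.067×10²⁰/6.022×10²³ = 6.754×10⁻⁴ mol.
Photons absorbed: 0.671 × 6.754×10⁻⁴ = 4.532×10⁻⁴ mol.
Product formed: 0.17 × 4.532×10⁻⁴ = 7.704×10⁻⁵ mol.
Rate: 7.704×10⁻⁵ mol / (1470 s × 0.209 L) = 2.51×10⁻⁷ M s⁻¹.

2.51×10⁻⁷ M s⁻¹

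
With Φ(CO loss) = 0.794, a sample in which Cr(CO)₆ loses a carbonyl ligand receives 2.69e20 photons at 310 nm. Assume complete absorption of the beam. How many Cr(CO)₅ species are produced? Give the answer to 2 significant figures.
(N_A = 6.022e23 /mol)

Moles of photons: 2.69e20 / 6.022e23 = 4.467e-4 mol.
Product: Φ × n_abs = 0.794 × 4.467e-4 = 3.547e-4 mol.
As a count: 3.547e-4 × 6.022e23 = 2.1e20.

2.1e20 species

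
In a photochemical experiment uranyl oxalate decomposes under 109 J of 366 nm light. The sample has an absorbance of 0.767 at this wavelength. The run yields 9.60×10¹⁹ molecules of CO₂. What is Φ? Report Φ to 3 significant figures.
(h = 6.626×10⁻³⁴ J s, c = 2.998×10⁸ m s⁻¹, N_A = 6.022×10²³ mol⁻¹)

Φ = 0.577

Product: 9.60×10¹⁹ / 6.022×10²³ = 1.594×10⁻⁴ mol.
Photon energy at 366 nm: hc/λ = (6.626×10⁻³⁴)(2.998×10⁸)/(366×10⁻⁹) = 5.428×10⁻¹⁹ J.
Photons incident: 109 / 5.428×10⁻¹⁹ = 2.008×10²⁰, i.e. 2.008×10²⁰/6.022×10²³ = 3.334×10⁻⁴ mol.
Fraction absorbed: 1 − 10^(−0.767) = 0.8290.
Photons absorbed: 0.8290 × 3.334×10⁻⁴ = 2.764×10⁻⁴ mol.
Φ = 1.594×10⁻⁴ mol / 2.764×10⁻⁴ mol photons = 0.577.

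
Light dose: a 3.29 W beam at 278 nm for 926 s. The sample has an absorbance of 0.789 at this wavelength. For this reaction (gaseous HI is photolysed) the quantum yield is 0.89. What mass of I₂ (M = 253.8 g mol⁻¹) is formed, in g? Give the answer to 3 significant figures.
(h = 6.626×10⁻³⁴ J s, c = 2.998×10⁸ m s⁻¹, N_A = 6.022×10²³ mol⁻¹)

1.34 g

Photon energy at 278 nm: hc/λ = (6.626×10⁻³⁴)(2.998×10⁸)/(278×10⁻⁹) = 7.146×10⁻¹⁹ J.
Energy delivered: (3.29 W)(926 s) = 3047 J.
Photons incident: 3047 / 7.146×10⁻¹⁹ = 4.264×10²¹, i.e. 4.264×10²¹/6.022×10²³ = 0.007081 mol.
Fraction absorbed: 1 − 10^(−0.789) = 0.8374.
Photons absorbed: 0.8374 × 0.007081 = 0.005930 mol.
Product: Φ × n_abs = 0.89 × 0.005930 = 0.005278 mol.
Mass: 0.005278 × 253.8 = 1.340 g = 1.34 g.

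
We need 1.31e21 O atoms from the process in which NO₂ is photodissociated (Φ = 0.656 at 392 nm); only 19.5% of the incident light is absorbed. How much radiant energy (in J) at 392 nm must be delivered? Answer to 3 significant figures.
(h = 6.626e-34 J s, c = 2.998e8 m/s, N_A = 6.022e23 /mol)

5190 J

Product: 1.31e21 / 6.022e23 = 0.002175 mol.
Photons that must be absorbed: 0.002175 / 0.656 = 0.003316 mol.
Incident photons needed: 0.003316 / 0.195 = 0.01701 mol.
Photon energy: hc/λ = 5.068e-19 J; per mole, 3.052e5 J mol⁻¹.
Energy required: 0.01701 × 3.052e5 = 5190 J.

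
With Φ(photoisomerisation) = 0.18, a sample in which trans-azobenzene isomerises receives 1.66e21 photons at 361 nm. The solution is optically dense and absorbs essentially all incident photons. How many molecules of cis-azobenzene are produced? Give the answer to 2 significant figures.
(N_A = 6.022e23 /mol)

Moles of photons: 1.66e21 / 6.022e23 = 0.002757 mol.
Product: Φ × n_abs = 0.18 × 0.002757 = 4.963e-4 mol.
As a count: 4.963e-4 × 6.022e23 = 3.0e20.

3.0e20 molecules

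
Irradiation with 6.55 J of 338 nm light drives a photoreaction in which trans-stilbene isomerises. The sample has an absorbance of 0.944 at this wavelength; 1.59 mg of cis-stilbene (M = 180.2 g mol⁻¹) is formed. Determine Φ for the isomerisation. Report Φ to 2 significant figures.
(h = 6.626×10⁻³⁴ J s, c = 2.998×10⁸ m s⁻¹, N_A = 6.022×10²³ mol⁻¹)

Φ = 0.54

Product: 1.59 mg / 180.2 g mol⁻¹ = 8.824×10⁻⁶ mol.
Photon energy at 338 nm: hc/λ = (6.626×10⁻³⁴)(2.998×10⁸)/(338×10⁻⁹) = 5.877×10⁻¹⁹ J.
Photons incident: 6.55 / 5.877×10⁻¹⁹ = 1.115×10¹⁹, i.e. 1.115×10¹⁹/6.022×10²³ = 1.852×10⁻⁵ mol.
Fraction absorbed: 1 − 10^(−0.944) = 0.8862.
Photons absorbed: 0.8862 × 1.852×10⁻⁵ = 1.641×10⁻⁵ mol.
Φ = 8.824×10⁻⁶ mol / 1.641×10⁻⁵ mol photons = 0.54.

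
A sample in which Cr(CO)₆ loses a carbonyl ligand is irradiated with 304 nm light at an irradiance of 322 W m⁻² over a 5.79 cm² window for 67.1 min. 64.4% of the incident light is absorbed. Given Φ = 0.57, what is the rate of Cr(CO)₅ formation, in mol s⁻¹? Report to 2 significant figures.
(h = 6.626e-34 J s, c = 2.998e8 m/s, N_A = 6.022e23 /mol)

1.7e-7 mol s⁻¹

Photon energy at 304 nm: hc/λ = (6.626e-34)(2.998e8)/(304e-9) = 6.534e-19 J.
Energy delivered: (322 W m⁻²)(5.79e-4 m²)(4026 s) = 750.6 J.
Photons incident: 750.6 / 6.534e-19 = 1.149e21, i.e. 1.149e21/6.022e23 = 0.001908 mol.
Photons absorbed: 0.644 × 0.001908 = 0.001229 mol.
Product formed: 0.57 × 0.001229 = 7.005e-4 mol.
Rate: 7.005e-4 / 4026 s = 1.7e-7 mol s⁻¹.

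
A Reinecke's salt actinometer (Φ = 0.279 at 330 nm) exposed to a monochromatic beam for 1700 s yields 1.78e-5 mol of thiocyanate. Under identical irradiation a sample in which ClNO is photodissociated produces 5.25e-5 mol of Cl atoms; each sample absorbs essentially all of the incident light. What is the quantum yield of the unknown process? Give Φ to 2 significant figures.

Photons absorbed by the actinometer: 1.78e-5 / 0.279 = 6.380e-5 mol.
Φ(unknown) = 5.25e-5 / 6.380e-5 = 0.82.

Φ = 0.82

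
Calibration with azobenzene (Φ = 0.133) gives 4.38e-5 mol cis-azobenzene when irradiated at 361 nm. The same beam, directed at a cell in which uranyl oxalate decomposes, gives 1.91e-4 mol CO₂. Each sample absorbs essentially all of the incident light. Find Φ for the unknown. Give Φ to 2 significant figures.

Photons absorbed by the actinometer: 4.38e-5 / 0.133 = 3.293e-4 mol.
Φ(unknown) = 1.91e-4 / 3.293e-4 = 0.58.

Φ = 0.58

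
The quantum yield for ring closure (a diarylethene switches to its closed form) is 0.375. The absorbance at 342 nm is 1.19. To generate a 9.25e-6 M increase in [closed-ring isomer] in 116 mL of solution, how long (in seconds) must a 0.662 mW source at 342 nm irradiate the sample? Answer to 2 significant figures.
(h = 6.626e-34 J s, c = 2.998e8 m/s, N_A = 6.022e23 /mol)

t ≈ 1600 s

Product: (9.25e-6 M)(0.116 L) = 1.073e-6 mol.
Photons that must be absorbed: 1.073e-6 / 0.375 = 2.861e-6 mol.
Fraction absorbed: 1 − 10^(−1.19) = 0.9354.
Incident photons needed: 2.861e-6 / 0.9354 = 3.059e-6 mol.
Photon energy: hc/λ = 5.808e-19 J; per mole, 3.498e5 J mol⁻¹.
Energy required: 3.059e-6 × 3.498e5 = 1.070 J.
Time: 1.070 J / 0.000662 W = 1600 s.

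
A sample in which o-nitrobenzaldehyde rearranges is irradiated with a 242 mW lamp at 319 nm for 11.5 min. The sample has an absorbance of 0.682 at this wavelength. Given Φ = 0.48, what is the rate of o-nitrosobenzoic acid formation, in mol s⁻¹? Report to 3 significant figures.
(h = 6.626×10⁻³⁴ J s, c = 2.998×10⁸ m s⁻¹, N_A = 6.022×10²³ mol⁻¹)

Photon energy at 319 nm: hc/λ = (6.626×10⁻³⁴)(2.998×10⁸)/(319×10⁻⁹) = 6.227×10⁻¹⁹ J.
Energy delivered: (242 mW)(690 s) = 167.0 J.
Photons incident: 167.0 / 6.227×10⁻¹⁹ = 2.682×10²⁰, i.e. 2.682×10²⁰/6.022×10²³ = 4.454×10⁻⁴ mol.
Fraction absorbed: 1 − 10^(−0.682) = 0.7920.
Photons absorbed: 0.7920 × 4.454×10⁻⁴ = 3.528×10⁻⁴ mol.
Product formed: 0.48 × 3.528×10⁻⁴ = 1.693×10⁻⁴ mol.
Rate: 1.693×10⁻⁴ / 690 s = 2.45×10⁻⁷ mol s⁻¹.

2.45×10⁻⁷ mol s⁻¹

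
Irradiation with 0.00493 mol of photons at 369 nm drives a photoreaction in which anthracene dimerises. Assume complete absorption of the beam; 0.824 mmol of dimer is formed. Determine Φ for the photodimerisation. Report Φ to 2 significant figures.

Φ = 0.17

Product: 0.824 mmol = 8.24×10⁻⁴ mol.
Φ = 8.24×10⁻⁴ mol / 0.00493 mol photons = 0.17.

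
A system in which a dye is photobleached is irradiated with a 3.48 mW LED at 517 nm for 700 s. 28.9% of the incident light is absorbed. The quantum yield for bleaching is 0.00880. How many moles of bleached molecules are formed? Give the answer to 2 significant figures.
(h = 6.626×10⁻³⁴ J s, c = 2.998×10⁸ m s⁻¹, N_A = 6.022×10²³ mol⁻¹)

Photon energy at 517 nm: hc/λ = (6.626×10⁻³⁴)(2.998×10⁸)/(517×10⁻⁹) = 3.842×10⁻¹⁹ J.
Energy delivered: (3.48 mW)(700 s) = 2.436 J.
Photons incident: 2.436 / 3.842×10⁻¹⁹ = 6.340×10¹⁸, i.e. 6.340×10¹⁸/6.022×10²³ = 1.053×10⁻⁵ mol.
Photons absorbed: 0.289 × 1.053×10⁻⁵ = 3.043×10⁻⁶ mol.
Product: Φ × n_abs = 0.00880 × 3.043×10⁻⁶ = 2.678×10⁻⁸ mol.

2.7×10⁻⁸ mol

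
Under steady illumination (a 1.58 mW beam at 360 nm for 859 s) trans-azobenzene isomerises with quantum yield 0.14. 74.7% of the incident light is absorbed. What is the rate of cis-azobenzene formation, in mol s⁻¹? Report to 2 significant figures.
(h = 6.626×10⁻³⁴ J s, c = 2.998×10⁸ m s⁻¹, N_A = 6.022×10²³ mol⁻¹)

5.0×10⁻¹⁰ mol s⁻¹

Photon energy at 360 nm: hc/λ = (6.626×10⁻³⁴)(2.998×10⁸)/(360×10⁻⁹) = 5.518×10⁻¹⁹ J.
Energy delivered: (1.58 mW)(859 s) = 1.357 J.
Photons incident: 1.357 / 5.518×10⁻¹⁹ = 2.459×10¹⁸, i.e. 2.459×10¹⁸/6.022×10²³ = 4.083×10⁻⁶ mol.
Photons absorbed: 0.747 × 4.083×10⁻⁶ = 3.050×10⁻⁶ mol.
Product formed: 0.14 × 3.050×10⁻⁶ = 4.270×10⁻⁷ mol.
Rate: 4.270×10⁻⁷ / 859 s = 5.0×10⁻¹⁰ mol s⁻¹.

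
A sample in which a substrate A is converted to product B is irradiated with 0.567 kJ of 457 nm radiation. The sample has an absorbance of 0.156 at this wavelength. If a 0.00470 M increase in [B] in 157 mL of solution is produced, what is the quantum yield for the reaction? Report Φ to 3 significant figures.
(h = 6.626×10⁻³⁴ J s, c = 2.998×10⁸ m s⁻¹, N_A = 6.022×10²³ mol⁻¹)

Φ = 1.13

Product: (0.00470 M)(0.157 L) = 7.379×10⁻⁴ mol.
Photon energy at 457 nm: hc/λ = (6.626×10⁻³⁴)(2.998×10⁸)/(457×10⁻⁹) = 4.347×10⁻¹⁹ J.
Incident energy: 0.567 kJ = 567 J.
Photons incident: 567 / 4.347×10⁻¹⁹ = 1.304×10²¹, i.e. 1.304×10²¹/6.022×10²³ = 0.002165 mol.
Fraction absorbed: 1 − 10^(−0.156) = 0.3018.
Photons absorbed: 0.3018 × 0.002165 = 6.534×10⁻⁴ mol.
Φ = 7.379×10⁻⁴ mol / 6.534×10⁻⁴ mol photons = 1.13.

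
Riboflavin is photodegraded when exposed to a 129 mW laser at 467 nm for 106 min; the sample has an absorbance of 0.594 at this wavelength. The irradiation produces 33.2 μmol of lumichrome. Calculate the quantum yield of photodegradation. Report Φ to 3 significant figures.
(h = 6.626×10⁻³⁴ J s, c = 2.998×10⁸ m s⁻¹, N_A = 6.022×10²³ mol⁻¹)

Product: 33.2 μmol = 3.32×10⁻⁵ mol.
Photon energy at 467 nm: hc/λ = (6.626×10⁻³⁴)(2.998×10⁸)/(467×10⁻⁹) = 4.254×10⁻¹⁹ J.
Energy delivered: (129 mW)(6360 s) = 820.4 J.
Photons incident: 820.4 / 4.254×10⁻¹⁹ = 1.929×10²¹, i.e. 1.929×10²¹/6.022×10²³ = 0.003203 mol.
Fraction absorbed: 1 − 10^(−0.594) = 0.7453.
Photons absorbed: 0.7453 × 0.003203 = 0.002387 mol.
Φ = 3.32×10⁻⁵ mol / 0.002387 mol photons = 0.0139.

Φ = 0.0139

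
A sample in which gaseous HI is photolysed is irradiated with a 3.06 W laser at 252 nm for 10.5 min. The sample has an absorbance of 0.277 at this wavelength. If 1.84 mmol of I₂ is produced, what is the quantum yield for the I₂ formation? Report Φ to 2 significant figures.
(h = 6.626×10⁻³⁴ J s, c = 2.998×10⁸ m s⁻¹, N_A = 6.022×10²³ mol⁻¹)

Φ = 0.96

Product: 1.84 mmol = 0.00184 mol.
Photon energy at 252 nm: hc/λ = (6.626×10⁻³⁴)(2.998×10⁸)/(252×10⁻⁹) = 7.883×10⁻¹⁹ J.
Energy delivered: (3.06 W)(630 s) = 1928 J.
Photons incident: 1928 / 7.883×10⁻¹⁹ = 2.446×10²¹, i.e. 2.446×10²¹/6.022×10²³ = 0.004062 mol.
Fraction absorbed: 1 − 10^(−0.277) = 0.4716.
Photons absorbed: 0.4716 × 0.004062 = 0.001916 mol.
Φ = 0.00184 mol / 0.001916 mol photons = 0.96.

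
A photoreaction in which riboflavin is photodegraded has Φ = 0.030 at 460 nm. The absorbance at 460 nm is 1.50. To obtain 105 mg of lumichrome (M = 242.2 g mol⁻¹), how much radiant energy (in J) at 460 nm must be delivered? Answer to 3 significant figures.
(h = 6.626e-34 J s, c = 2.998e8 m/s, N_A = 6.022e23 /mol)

3880 J

Product: 105 mg / 242.2 g mol⁻¹ = 4.335e-4 mol.
Photons that must be absorbed: 4.335e-4 / 0.030 = 0.01445 mol.
Fraction absorbed: 1 − 10^(−1.50) = 0.9684.
Incident photons needed: 0.01445 / 0.9684 = 0.01492 mol.
Photon energy: hc/λ = 4.318e-19 J; per mole, 2.600e5 J mol⁻¹.
Energy required: 0.01492 × 2.600e5 = 3880 J.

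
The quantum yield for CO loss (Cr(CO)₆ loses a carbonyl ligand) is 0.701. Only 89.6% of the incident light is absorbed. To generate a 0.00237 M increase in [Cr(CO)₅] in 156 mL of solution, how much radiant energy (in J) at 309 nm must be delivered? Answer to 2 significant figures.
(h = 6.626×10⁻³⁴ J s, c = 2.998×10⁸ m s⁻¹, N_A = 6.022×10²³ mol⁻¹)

Product: (0.00237 M)(0.156 L) = 3.697×10⁻⁴ mol.
Photons that must be absorbed: 3.697×10⁻⁴ / 0.701 = 5.274×10⁻⁴ mol.
Incident photons needed: 5.274×10⁻⁴ / 0.896 = 5.886×10⁻⁴ mol.
Photon energy: hc/λ = 6.429×10⁻¹⁹ J; per mole, 3.872×10⁵ J mol⁻¹.
Energy required: 5.886×10⁻⁴ × 3.872×10⁵ = 230 J.

230 J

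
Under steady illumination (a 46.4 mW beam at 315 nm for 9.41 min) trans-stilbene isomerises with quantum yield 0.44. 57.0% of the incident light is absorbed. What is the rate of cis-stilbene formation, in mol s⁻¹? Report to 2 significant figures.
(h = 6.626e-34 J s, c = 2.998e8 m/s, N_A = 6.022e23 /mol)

Photon energy at 315 nm: hc/λ = (6.626e-34)(2.998e8)/(315e-9) = 6.306e-19 J.
Energy delivered: (46.4 mW)(564.6 s) = 26.20 J.
Photons incident: 26.20 / 6.306e-19 = 4.155e19, i.e. 4.155e19/6.022e23 = 6.900e-5 mol.
Photons absorbed: 0.570 × 6.900e-5 = 3.933e-5 mol.
Product formed: 0.44 × 3.933e-5 = 1.731e-5 mol.
Rate: 1.731e-5 / 564.6 s = 3.1e-8 mol s⁻¹.

3.1e-8 mol s⁻¹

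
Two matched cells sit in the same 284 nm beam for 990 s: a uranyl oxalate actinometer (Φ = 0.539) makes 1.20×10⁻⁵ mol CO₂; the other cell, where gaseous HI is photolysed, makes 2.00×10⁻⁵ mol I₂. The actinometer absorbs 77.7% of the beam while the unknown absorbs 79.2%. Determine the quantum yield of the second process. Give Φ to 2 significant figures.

Photons absorbed by the actinometer: 1.20×10⁻⁵ / 0.539 = 2.226×10⁻⁵ mol.
Incident flux: 2.226×10⁻⁵ / 0.777 = 2.865×10⁻⁵ einstein.
Absorbed by unknown: 0.792 × 2.865×10⁻⁵ = 2.269×10⁻⁵ mol.
Φ(unknown) = 2.00×10⁻⁵ / 2.269×10⁻⁵ = 0.88.

Φ = 0.88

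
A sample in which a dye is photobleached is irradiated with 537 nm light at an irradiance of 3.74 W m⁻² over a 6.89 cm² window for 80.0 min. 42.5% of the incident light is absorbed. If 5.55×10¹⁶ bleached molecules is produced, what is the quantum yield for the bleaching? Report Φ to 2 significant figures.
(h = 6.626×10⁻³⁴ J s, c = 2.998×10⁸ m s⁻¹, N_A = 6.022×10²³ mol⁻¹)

Product: 5.55×10¹⁶ / 6.022×10²³ = 9.216×10⁻⁸ mol.
Photon energy at 537 nm: hc/λ = (6.626×10⁻³⁴)(2.998×10⁸)/(537×10⁻⁹) = 3.699×10⁻¹⁹ J.
Energy delivered: (3.74 W m⁻²)(6.89×10⁻⁴ m²)(4800 s) = 12.37 J.
Photons incident: 12.37 / 3.699×10⁻¹⁹ = 3.344×10¹⁹, i.e. 3.344×10¹⁹/6.022×10²³ = 5.553×10⁻⁵ mol.
Photons absorbed: 0.425 × 5.553×10⁻⁵ = 2.360×10⁻⁵ mol.
Φ = 9.216×10⁻⁸ mol / 2.360×10⁻⁵ mol photons = 0.0039.

Φ = 0.0039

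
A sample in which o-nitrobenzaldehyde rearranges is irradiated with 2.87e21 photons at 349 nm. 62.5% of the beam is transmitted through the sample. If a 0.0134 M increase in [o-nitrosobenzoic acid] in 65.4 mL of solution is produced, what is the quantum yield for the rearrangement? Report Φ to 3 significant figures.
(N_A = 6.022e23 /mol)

Φ = 0.490

Product: (0.0134 M)(0.0654 L) = 8.764e-4 mol.
Moles of photons: 2.87e21 / 6.022e23 = 0.004766 mol.
Fraction absorbed: 1 − 62.5/100 = 0.3750.
Photons absorbed: 0.3750 × 0.004766 = 0.001787 mol.
Φ = 8.764e-4 mol / 0.001787 mol photons = 0.490.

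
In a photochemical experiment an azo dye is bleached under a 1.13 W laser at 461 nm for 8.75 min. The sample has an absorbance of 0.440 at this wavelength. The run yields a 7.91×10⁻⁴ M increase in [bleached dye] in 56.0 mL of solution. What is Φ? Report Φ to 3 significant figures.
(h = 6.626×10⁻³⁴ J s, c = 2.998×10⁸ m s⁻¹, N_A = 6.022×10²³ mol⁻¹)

Φ = 0.0304

Product: (7.91×10⁻⁴ M)(0.056 L) = 4.430×10⁻⁵ mol.
Photon energy at 461 nm: hc/λ = (6.626×10⁻³⁴)(2.998×10⁸)/(461×10⁻⁹) = 4.309×10⁻¹⁹ J.
Energy delivered: (1.13 W)(525 s) = 593.3 J.
Photons incident: 593.3 / 4.309×10⁻¹⁹ = 1.377×10²¹, i.e. 1.377×10²¹/6.022×10²³ = 0.002287 mol.
Fraction absorbed: 1 − 10^(−0.440) = 0.6369.
Photons absorbed: 0.6369 × 0.002287 = 0.001457 mol.
Φ = 4.430×10⁻⁵ mol / 0.001457 mol photons = 0.0304.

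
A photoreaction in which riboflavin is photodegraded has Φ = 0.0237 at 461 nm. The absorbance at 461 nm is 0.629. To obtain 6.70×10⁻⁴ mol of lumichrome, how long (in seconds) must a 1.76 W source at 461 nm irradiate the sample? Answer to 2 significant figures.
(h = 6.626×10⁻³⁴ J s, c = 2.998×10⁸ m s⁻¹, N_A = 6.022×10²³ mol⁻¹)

t ≈ 5400 s

Photons that must be absorbed: 6.70×10⁻⁴ / 0.0237 = 0.02827 mol.
Fraction absorbed: 1 − 10^(−0.629) = 0.7650.
Incident photons needed: 0.02827 / 0.7650 = 0.03695 mol.
Photon energy: hc/λ = 4.309×10⁻¹⁹ J; per mole, 2.595×10⁵ J mol⁻¹.
Energy required: 0.03695 × 2.595×10⁵ = 9589 J.
Time: 9589 J / 1.76 W = 5400 s.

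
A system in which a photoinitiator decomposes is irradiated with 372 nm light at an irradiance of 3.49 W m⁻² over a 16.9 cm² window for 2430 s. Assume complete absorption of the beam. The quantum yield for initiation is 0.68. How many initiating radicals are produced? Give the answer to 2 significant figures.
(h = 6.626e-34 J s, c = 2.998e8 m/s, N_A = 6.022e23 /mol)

Photon energy at 372 nm: hc/λ = (6.626e-34)(2.998e8)/(372e-9) = 5.340e-19 J.
Energy delivered: (3.49 W m⁻²)(16.9e-4 m²)(2430 s) = 14.33 J.
Photons incident: 14.33 / 5.340e-19 = 2.684e19, i.e. 2.684e19/6.022e23 = 4.457e-5 mol.
Product: Φ × n_abs = 0.68 × 4.457e-5 = 3.031e-5 mol.
As a count: 3.031e-5 × 6.022e23 = 1.8e19.

1.8e19 initiating radicals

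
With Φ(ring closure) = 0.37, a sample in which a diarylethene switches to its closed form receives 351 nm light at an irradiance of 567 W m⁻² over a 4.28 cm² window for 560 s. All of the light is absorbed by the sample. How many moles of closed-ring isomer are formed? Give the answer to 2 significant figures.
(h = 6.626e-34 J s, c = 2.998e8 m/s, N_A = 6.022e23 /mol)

1.5e-4 mol

Photon energy at 351 nm: hc/λ = (6.626e-34)(2.998e8)/(351e-9) = 5.659e-19 J.
Energy delivered: (567 W m⁻²)(4.28e-4 m²)(560 s) = 135.9 J.
Photons incident: 135.9 / 5.659e-19 = 2.401e20, i.e. 2.401e20/6.022e23 = 3.987e-4 mol.
Product: Φ × n_abs = 0.37 × 3.987e-4 = 1.475e-4 mol.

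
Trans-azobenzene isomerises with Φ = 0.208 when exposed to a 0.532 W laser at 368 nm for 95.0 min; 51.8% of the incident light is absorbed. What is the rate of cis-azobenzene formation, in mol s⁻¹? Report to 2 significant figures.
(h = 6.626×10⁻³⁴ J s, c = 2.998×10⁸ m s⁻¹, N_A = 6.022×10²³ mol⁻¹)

Photon energy at 368 nm: hc/λ = (6.626×10⁻³⁴)(2.998×10⁸)/(368×10⁻⁹) = 5.398×10⁻¹⁹ J.
Energy delivered: (0.532 W)(5700 s) = 3032 J.
Photons incident: 3032 / 5.398×10⁻¹⁹ = 5.617×10²¹, i.e. 5.617×10²¹/6.022×10²³ = 0.009327 mol.
Photons absorbed: 0.518 × 0.009327 = 0.004831 mol.
Product formed: 0.208 × 0.004831 = 0.001005 mol.
Rate: 0.001005 / 5700 s = 1.8×10⁻⁷ mol s⁻¹.

1.8×10⁻⁷ mol s⁻¹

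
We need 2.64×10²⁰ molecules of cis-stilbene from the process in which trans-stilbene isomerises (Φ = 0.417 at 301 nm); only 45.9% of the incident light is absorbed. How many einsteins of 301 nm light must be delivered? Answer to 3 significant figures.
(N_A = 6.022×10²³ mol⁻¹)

0.00229 einstein

Product: 2.64×10²⁰ / 6.022×10²³ = 4.384×10⁻⁴ mol.
Photons that must be absorbed: 4.384×10⁻⁴ / 0.417 = 0.001051 mol.
Incident photons needed: 0.001051 / 0.459 = 0.002290 mol.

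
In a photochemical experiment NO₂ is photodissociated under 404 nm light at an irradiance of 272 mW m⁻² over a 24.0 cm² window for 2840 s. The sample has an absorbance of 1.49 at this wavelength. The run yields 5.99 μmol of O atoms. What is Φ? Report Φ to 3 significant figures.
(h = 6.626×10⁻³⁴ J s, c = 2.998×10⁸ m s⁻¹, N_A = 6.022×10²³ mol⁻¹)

Product: 5.99 μmol = 5.99×10⁻⁶ mol.
Photon energy at 404 nm: hc/λ = (6.626×10⁻³⁴)(2.998×10⁸)/(404×10⁻⁹) = 4.917×10⁻¹⁹ J.
Energy delivered: (272 mW m⁻²)(24.0×10⁻⁴ m²)(2840 s) = 1.854 J.
Photons incident: 1.854 / 4.917×10⁻¹⁹ = 3.771×10¹⁸, i.e. 3.771×10¹⁸/6.022×10²³ = 6.262×10⁻⁶ mol.
Fraction absorbed: 1 − 10^(−1.49) = 0.9676.
Photons absorbed: 0.9676 × 6.262×10⁻⁶ = 6.059×10⁻⁶ mol.
Φ = 5.99×10⁻⁶ mol / 6.059×10⁻⁶ mol photons = 0.989.

Φ = 0.989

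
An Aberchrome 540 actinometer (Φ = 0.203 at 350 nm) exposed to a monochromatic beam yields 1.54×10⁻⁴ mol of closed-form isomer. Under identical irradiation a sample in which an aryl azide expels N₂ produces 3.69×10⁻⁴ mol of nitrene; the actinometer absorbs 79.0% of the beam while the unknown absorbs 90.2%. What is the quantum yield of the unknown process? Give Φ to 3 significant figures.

Φ = 0.426

Photons absorbed by the actinometer: 1.54×10⁻⁴ / 0.203 = 7.586×10⁻⁴ mol.
Incident flux: 7.586×10⁻⁴ / 0.790 = 9.603×10⁻⁴ einstein.
Absorbed by unknown: 0.902 × 9.603×10⁻⁴ = 8.662×10⁻⁴ mol.
Φ(unknown) = 3.69×10⁻⁴ / 8.662×10⁻⁴ = 0.426.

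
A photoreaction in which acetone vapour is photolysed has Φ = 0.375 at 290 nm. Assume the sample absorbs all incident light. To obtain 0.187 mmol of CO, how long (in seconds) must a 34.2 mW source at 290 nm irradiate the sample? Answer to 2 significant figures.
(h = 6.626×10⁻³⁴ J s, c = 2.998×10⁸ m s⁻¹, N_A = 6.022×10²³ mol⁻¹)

Product: 0.187 mmol = 1.87×10⁻⁴ mol.
Photons that must be absorbed: 1.87×10⁻⁴ / 0.375 = 4.987×10⁻⁴ mol.
Photon energy: hc/λ = 6.850×10⁻¹⁹ J; per mole, 4.125×10⁵ J mol⁻¹.
Energy required: 4.987×10⁻⁴ × 4.125×10⁵ = 205.7 J.
Time: 205.7 J / 0.0342 W = 6000 s.

t ≈ 6000 s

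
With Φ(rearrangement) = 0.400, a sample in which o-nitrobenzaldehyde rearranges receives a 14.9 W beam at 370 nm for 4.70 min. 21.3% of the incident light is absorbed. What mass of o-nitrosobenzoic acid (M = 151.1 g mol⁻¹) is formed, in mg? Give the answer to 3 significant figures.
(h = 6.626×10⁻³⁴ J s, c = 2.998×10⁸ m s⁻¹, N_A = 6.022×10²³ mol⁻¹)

167 mg

Photon energy at 370 nm: hc/λ = (6.626×10⁻³⁴)(2.998×10⁸)/(370×10⁻⁹) = 5.369×10⁻¹⁹ J.
Energy delivered: (14.9 W)(282 s) = 4202 J.
Photons incident: 4202 / 5.369×10⁻¹⁹ = 7.826×10²¹, i.e. 7.826×10²¹/6.022×10²³ = 0.01300 mol.
Photons absorbed: 0.213 × 0.01300 = 0.002769 mol.
Product: Φ × n_abs = 0.400 × 0.002769 = 0.001108 mol.
Mass: 0.001108 × 151.1 = 0.1674 g = 167 mg.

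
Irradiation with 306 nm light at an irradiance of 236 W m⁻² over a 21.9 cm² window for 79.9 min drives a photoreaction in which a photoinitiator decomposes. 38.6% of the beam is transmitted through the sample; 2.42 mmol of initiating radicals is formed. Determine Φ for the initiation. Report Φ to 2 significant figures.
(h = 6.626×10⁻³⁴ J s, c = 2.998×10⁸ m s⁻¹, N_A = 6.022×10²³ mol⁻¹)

Product: 2.42 mmol = 0.00242 mol.
Photon energy at 306 nm: hc/λ = (6.626×10⁻³⁴)(2.998×10⁸)/(306×10⁻⁹) = 6.492×10⁻¹⁹ J.
Energy delivered: (236 W m⁻²)(21.9×10⁻⁴ m²)(4794 s) = 2478 J.
Photons incident: 2478 / 6.492×10⁻¹⁹ = 3.817×10²¹, i.e. 3.817×10²¹/6.022×10²³ = 0.006338 mol.
Fraction absorbed: 1 − 38.6/100 = 0.6140.
Photons absorbed: 0.6140 × 0.006338 = 0.003892 mol.
Φ = 0.00242 mol / 0.003892 mol photons = 0.62.

Φ = 0.62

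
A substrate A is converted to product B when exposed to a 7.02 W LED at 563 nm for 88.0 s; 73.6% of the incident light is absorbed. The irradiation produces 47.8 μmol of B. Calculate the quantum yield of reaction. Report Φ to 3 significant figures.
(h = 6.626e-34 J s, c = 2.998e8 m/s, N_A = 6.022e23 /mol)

Product: 47.8 μmol = 4.78e-5 mol.
Photon energy at 563 nm: hc/λ = (6.626e-34)(2.998e8)/(563e-9) = 3.528e-19 J.
Energy delivered: (7.02 W)(88 s) = 617.8 J.
Photons incident: 617.8 / 3.528e-19 = 1.751e21, i.e. 1.751e21/6.022e23 = 0.002908 mol.
Photons absorbed: 0.736 × 0.002908 = 0.002140 mol.
Φ = 4.78e-5 mol / 0.002140 mol photons = 0.0223.

Φ = 0.0223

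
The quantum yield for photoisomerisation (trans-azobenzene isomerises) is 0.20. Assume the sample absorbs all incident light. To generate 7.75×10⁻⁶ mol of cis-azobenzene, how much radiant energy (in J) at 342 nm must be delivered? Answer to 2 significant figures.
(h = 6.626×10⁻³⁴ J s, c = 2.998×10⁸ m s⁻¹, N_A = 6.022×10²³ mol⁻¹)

Photons that must be absorbed: 7.75×10⁻⁶ / 0.20 = 3.875×10⁻⁵ mol.
Photon energy: hc/λ = 5.808×10⁻¹⁹ J; per mole, 3.498×10⁵ J mol⁻¹.
Energy required: 3.875×10⁻⁵ × 3.498×10⁵ = 14 J.

14 J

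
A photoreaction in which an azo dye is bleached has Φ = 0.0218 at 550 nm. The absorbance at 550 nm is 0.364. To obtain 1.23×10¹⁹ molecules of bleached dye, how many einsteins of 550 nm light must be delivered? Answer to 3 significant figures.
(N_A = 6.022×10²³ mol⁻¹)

0.00165 einstein

Product: 1.23×10¹⁹ / 6.022×10²³ = 2.043×10⁻⁵ mol.
Photons that must be absorbed: 2.043×10⁻⁵ / 0.0218 = 9.372×10⁻⁴ mol.
Fraction absorbed: 1 − 10^(−0.364) = 0.5675.
Incident photons needed: 9.372×10⁻⁴ / 0.5675 = 0.001651 mol.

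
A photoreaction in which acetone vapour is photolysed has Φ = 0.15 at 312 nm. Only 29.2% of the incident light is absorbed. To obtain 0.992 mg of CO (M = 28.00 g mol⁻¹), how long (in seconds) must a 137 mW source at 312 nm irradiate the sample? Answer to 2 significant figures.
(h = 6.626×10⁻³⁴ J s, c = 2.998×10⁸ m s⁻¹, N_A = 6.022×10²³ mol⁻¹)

t ≈ 2300 s

Product: 0.992 mg / 28.00 g mol⁻¹ = 3.543×10⁻⁵ mol.
Photons that must be absorbed: 3.543×10⁻⁵ / 0.15 = 2.362×10⁻⁴ mol.
Incident photons needed: 2.362×10⁻⁴ / 0.292 = 8.089×10⁻⁴ mol.
Photon energy: hc/λ = 6.367×10⁻¹⁹ J; per mole, 3.834×10⁵ J mol⁻¹.
Energy required: 8.089×10⁻⁴ × 3.834×10⁵ = 310.1 J.
Time: 310.1 J / 0.137 W = 2300 s.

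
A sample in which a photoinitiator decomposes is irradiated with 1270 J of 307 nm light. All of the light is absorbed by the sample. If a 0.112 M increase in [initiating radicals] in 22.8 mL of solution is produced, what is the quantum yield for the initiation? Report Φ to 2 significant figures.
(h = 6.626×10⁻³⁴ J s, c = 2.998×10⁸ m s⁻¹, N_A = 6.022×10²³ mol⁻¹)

Φ = 0.78

Product: (0.112 M)(0.0228 L) = 0.002554 mol.
Photon energy at 307 nm: hc/λ = (6.626×10⁻³⁴)(2.998×10⁸)/(307×10⁻⁹) = 6.471×10⁻¹⁹ J.
Photons incident: 1270 / 6.471×10⁻¹⁹ = 1.963×10²¹, i.e. 1.963×10²¹/6.022×10²³ = 0.003260 mol.
Φ = 0.002554 mol / 0.003260 mol photons = 0.78.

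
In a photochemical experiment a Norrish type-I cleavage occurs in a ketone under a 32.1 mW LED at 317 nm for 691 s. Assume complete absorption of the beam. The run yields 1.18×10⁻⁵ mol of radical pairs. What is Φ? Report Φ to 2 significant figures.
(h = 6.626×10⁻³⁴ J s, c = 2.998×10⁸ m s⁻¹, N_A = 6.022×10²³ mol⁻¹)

Φ = 0.20

Photon energy at 317 nm: hc/λ = (6.626×10⁻³⁴)(2.998×10⁸)/(317×10⁻⁹) = 6.266×10⁻¹⁹ J.
Energy delivered: (32.1 mW)(691 s) = 22.18 J.
Photons incident: 22.18 / 6.266×10⁻¹⁹ = 3.540×10¹⁹, i.e. 3.540×10¹⁹/6.022×10²³ = 5.878×10⁻⁵ mol.
Φ = 1.18×10⁻⁵ mol / 5.878×10⁻⁵ mol photons = 0.20.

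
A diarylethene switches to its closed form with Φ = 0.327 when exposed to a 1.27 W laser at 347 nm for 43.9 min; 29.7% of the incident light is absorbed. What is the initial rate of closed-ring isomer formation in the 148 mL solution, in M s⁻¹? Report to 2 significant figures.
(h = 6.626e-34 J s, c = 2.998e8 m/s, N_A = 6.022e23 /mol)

Photon energy at 347 nm: hc/λ = (6.626e-34)(2.998e8)/(347e-9) = 5.725e-19 J.
Energy delivered: (1.27 W)(2634 s) = 3345 J.
Photons incident: 3345 / 5.725e-19 = 5.843e21, i.e. 5.843e21/6.022e23 = 0.009703 mol.
Photons absorbed: 0.297 × 0.009703 = 0.002882 mol.
Product formed: 0.327 × 0.002882 = 9.424e-4 mol.
Rate: 9.424e-4 mol / (2634 s × 0.148 L) = 2.4e-6 M s⁻¹.

2.4e-6 M s⁻¹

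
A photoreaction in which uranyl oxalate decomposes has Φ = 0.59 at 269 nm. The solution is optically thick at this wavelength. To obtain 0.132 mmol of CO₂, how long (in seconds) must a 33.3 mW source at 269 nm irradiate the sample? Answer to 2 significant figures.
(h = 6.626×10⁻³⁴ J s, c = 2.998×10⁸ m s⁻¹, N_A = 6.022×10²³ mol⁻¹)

Product: 0.132 mmol = 1.32×10⁻⁴ mol.
Photons that must be absorbed: 1.32×10⁻⁴ / 0.59 = 2.237×10⁻⁴ mol.
Photon energy: hc/λ = 7.385×10⁻¹⁹ J; per mole, 4.447×10⁵ J mol⁻¹.
Energy required: 2.237×10⁻⁴ × 4.447×10⁵ = 99.48 J.
Time: 99.48 J / 0.0333 W = 3000 s.

t ≈ 3000 s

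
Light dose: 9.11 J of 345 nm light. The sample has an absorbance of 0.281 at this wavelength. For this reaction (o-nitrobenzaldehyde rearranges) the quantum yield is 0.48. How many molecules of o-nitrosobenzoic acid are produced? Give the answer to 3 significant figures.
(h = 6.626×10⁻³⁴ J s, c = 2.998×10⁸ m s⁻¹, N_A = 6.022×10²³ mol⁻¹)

Photon energy at 345 nm: hc/λ = (6.626×10⁻³⁴)(2.998×10⁸)/(345×10⁻⁹) = 5.758×10⁻¹⁹ J.
Photons incident: 9.11 / 5.758×10⁻¹⁹ = 1.582×10¹⁹, i.e. 1.582×10¹⁹/6.022×10²³ = 2.627×10⁻⁵ mol.
Fraction absorbed: 1 − 10^(−0.281) = 0.4764.
Photons absorbed: 0.4764 × 2.627×10⁻⁵ = 1.252×10⁻⁵ mol.
Product: Φ × n_abs = 0.48 × 1.252×10⁻⁵ = 6.010×10⁻⁶ mol.
As a count: 6.010×10⁻⁶ × 6.022×10²³ = 3.62×10¹⁸.

3.62×10¹⁸ molecules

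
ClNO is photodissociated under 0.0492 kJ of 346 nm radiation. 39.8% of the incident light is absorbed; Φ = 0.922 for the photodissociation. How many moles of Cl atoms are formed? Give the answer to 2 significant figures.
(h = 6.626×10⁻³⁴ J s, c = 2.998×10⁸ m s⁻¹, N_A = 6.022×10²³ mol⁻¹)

Photon energy at 346 nm: hc/λ = (6.626×10⁻³⁴)(2.998×10⁸)/(346×10⁻⁹) = 5.741×10⁻¹⁹ J.
Incident energy: 0.0492 kJ = 49.2 J.
Photons incident: 49.2 / 5.741×10⁻¹⁹ = 8.570×10¹⁹, i.e. 8.570×10¹⁹/6.022×10²³ = 1.423×10⁻⁴ mol.
Photons absorbed: 0.398 × 1.423×10⁻⁴ = 5.664×10⁻⁵ mol.
Product: Φ × n_abs = 0.922 × 5.664×10⁻⁵ = 5.222×10⁻⁵ mol.

5.2×10⁻⁵ mol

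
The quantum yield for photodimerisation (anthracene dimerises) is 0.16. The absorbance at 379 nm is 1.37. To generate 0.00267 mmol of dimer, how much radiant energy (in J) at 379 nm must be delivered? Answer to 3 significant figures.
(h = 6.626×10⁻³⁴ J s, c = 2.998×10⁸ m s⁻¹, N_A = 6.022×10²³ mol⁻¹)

Product: 0.00267 mmol = 2.67×10⁻⁶ mol.
Photons that must be absorbed: 2.67×10⁻⁶ / 0.16 = 1.669×10⁻⁵ mol.
Fraction absorbed: 1 − 10^(−1.37) = 0.9573.
Incident photons needed: 1.669×10⁻⁵ / 0.9573 = 1.743×10⁻⁵ mol.
Photon energy: hc/λ = 5.241×10⁻¹⁹ J; per mole, 3.156×10⁵ J mol⁻¹.
Energy required: 1.743×10⁻⁵ × 3.156×10⁵ = 5.50 J.

5.50 J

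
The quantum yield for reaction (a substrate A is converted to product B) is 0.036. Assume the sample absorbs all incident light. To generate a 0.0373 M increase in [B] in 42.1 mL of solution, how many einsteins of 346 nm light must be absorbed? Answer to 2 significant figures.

Product: (0.0373 M)(0.0421 L) = 0.001570 mol.
Photons that must be absorbed: 0.001570 / 0.036 = 0.04361 mol.

0.044 einstein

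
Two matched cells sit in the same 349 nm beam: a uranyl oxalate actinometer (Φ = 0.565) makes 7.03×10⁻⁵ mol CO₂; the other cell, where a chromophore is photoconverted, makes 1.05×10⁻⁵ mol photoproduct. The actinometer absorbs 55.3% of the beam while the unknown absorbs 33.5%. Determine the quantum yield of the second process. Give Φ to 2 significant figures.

Photons absorbed by the actinometer: 7.03×10⁻⁵ / 0.565 = 1.244×10⁻⁴ mol.
Incident flux: 1.244×10⁻⁴ / 0.553 = 2.250×10⁻⁴ einstein.
Absorbed by unknown: 0.335 × 2.250×10⁻⁴ = 7.538×10⁻⁵ mol.
Φ(unknown) = 1.05×10⁻⁵ / 7.538×10⁻⁵ = 0.14.

Φ = 0.14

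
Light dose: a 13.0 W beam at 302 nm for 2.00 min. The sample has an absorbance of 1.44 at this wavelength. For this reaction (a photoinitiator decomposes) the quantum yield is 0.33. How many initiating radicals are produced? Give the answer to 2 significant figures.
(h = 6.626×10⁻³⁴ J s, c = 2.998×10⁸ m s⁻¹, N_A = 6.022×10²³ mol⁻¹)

7.5×10²⁰ initiating radicals

Photon energy at 302 nm: hc/λ = (6.626×10⁻³⁴)(2.998×10⁸)/(302×10⁻⁹) = 6.578×10⁻¹⁹ J.
Energy delivered: (13.0 W)(120 s) = 1560 J.
Photons incident: 1560 / 6.578×10⁻¹⁹ = 2.372×10²¹, i.e. 2.372×10²¹/6.022×10²³ = 0.003939 mol.
Fraction absorbed: 1 − 10^(−1.44) = 0.9637.
Photons absorbed: 0.9637 × 0.003939 = 0.003796 mol.
Product: Φ × n_abs = 0.33 × 0.003796 = 0.001253 mol.
As a count: 0.001253 × 6.022×10²³ = 7.5×10²⁰.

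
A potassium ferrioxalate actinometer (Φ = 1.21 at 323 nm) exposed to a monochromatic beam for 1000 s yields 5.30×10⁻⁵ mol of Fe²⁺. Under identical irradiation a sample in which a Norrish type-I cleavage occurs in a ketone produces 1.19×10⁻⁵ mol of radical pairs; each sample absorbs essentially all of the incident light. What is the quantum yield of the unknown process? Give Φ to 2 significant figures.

Photons absorbed by the actinometer: 5.30×10⁻⁵ / 1.21 = 4.380×10⁻⁵ mol.
Φ(unknown) = 1.19×10⁻⁵ / 4.380×10⁻⁵ = 0.27.

Φ = 0.27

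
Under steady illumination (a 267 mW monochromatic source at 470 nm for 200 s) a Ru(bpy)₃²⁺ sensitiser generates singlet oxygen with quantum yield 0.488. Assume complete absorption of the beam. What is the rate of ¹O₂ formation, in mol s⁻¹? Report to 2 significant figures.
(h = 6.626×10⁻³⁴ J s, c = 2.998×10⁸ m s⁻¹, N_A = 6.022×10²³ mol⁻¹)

5.1×10⁻⁷ mol s⁻¹

Photon energy at 470 nm: hc/λ = (6.626×10⁻³⁴)(2.998×10⁸)/(470×10⁻⁹) = 4.227×10⁻¹⁹ J.
Energy delivered: (267 mW)(200 s) = 53.40 J.
Photons incident: 53.40 / 4.227×10⁻¹⁹ = 1.263×10²⁰, i.e. 1.263×10²⁰/6.022×10²³ = 2.097×10⁻⁴ mol.
Product formed: 0.488 × 2.097×10⁻⁴ = 1.023×10⁻⁴ mol.
Rate: 1.023×10⁻⁴ / 200 s = 5.1×10⁻⁷ mol s⁻¹.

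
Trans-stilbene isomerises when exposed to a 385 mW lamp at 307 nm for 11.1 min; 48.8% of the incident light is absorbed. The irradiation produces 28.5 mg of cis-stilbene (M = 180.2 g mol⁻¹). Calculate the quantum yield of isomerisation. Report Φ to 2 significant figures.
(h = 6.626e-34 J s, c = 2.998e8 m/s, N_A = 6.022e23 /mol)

Product: 28.5 mg / 180.2 g mol⁻¹ = 1.582e-4 mol.
Photon energy at 307 nm: hc/λ = (6.626e-34)(2.998e8)/(307e-9) = 6.471e-19 J.
Energy delivered: (385 mW)(666 s) = 256.4 J.
Photons incident: 256.4 / 6.471e-19 = 3.962e20, i.e. 3.962e20/6.022e23 = 6.579e-4 mol.
Photons absorbed: 0.488 × 6.579e-4 = 3.211e-4 mol.
Φ = 1.582e-4 mol / 3.211e-4 mol photons = 0.49.

Φ = 0.49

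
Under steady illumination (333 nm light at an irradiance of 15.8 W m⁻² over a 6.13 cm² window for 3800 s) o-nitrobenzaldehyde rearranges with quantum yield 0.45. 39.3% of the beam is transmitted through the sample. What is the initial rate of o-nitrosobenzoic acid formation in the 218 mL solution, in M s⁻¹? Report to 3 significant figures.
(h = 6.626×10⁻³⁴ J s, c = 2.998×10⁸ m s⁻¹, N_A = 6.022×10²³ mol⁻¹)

Photon energy at 333 nm: hc/λ = (6.626×10⁻³⁴)(2.998×10⁸)/(333×10⁻⁹) = 5.965×10⁻¹⁹ J.
Energy delivered: (15.8 W m⁻²)(6.13×10⁻⁴ m²)(3800 s) = 36.80 J.
Photons incident: 36.80 / 5.965×10⁻¹⁹ = 6.169×10¹⁹, i.e. 6.169×10¹⁹/6.022×10²³ = 1.024×10⁻⁴ mol.
Fraction absorbed: 1 − 39.3/100 = 0.6070.
Photons absorbed: 0.6070 × 1.024×10⁻⁴ = 6.216×10⁻⁵ mol.
Product formed: 0.45 × 6.216×10⁻⁵ = 2.797×10⁻⁵ mol.
Rate: 2.797×10⁻⁵ mol / (3800 s × 0.218 L) = 3.38×10⁻⁸ M s⁻¹.

3.38×10⁻⁸ M s⁻¹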